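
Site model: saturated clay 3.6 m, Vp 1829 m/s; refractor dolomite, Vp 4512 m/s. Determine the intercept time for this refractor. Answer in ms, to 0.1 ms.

θ_c = arcsin(V₁/V₂) = arcsin(1829/4512) = 23.91°; cos θ_c = 0.9142.
tᵢ = 2h·cos θ_c / V₁ = 2·3.6·0.9142 / 1829 = 0.00360 s.

3.6 ms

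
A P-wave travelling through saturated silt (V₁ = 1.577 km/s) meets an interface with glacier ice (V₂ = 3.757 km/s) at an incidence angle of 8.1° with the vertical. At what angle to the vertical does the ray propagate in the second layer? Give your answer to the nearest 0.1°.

sin θ₁/V₁ = sin θ₂/V₂ ⇒ sin θ₂ = 3.757·sin 8.1°/1.577 = 3.757·0.1409/1.577 = 0.3357.
θ₂ = sin⁻¹(0.3357) = 19.61° (from vertical).

19.6°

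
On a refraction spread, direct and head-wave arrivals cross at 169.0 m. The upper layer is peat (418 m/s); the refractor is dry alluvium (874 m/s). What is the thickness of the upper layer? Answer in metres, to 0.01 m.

h = (x_cross/2)·√((V₂−V₁)/(V₂+V₁)).
(V₂−V₁)/(V₂+V₁) = (874−418)/(874+418) = 0.3529; √ = 0.5941.
h = (169.0/2)·0.5941 = 50.20 m.

50.20 m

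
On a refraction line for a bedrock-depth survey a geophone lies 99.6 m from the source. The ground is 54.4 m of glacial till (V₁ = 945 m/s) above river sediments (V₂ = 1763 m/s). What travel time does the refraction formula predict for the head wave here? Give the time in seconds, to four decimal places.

θ_c = arcsin(V₁/V₂) = arcsin(945/1763) = 32.41°, cos θ_c = 0.8442.
Intercept time tᵢ = 2h cos θ_c / V₁ = 2·54.4·0.8442/945 = 0.09720 s.
t = x/V₂ + tᵢ = 99.6/1763 + 0.09720 = 0.15369 s.

0.1537 s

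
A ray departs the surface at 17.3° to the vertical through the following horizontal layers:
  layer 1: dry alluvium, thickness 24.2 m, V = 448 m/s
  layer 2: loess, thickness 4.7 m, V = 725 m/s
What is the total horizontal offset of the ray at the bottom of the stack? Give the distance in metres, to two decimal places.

p = sin θ₁/V₁ = sin 17.3°/448 = 6.6378e-04 s/m is conserved through the stack.
Layer 1: θ = 17.30°; offset = 24.2·tan 17.30° = 7.5375 m.
Layer 2: sin θ = p·725 = 0.4812 → θ = 28.77°; offset = 4.7·tan 28.77° = 2.5803 m.
Σ offsets = 10.1177 m.

10.12 m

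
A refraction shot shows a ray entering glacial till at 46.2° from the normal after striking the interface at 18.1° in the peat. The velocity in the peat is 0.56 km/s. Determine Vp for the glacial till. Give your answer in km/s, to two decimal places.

1.30 km/s

Snell's law: sin 18.1°/V₁ = sin 46.2°/V₂.
V₂ = V₁·sin 46.2°/sin 18.1° = 0.56 × 2.3232 = 1.30 km/s.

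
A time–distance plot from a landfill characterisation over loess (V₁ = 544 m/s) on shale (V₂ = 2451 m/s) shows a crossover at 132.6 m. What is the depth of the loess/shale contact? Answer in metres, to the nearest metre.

h = (x_cross/2)·√((V₂−V₁)/(V₂+V₁)).
(V₂−V₁)/(V₂+V₁) = (2451−544)/(2451+544) = 0.6367; √ = 0.7980.
h = (132.6/2)·0.7980 = 52.90 m.

53 m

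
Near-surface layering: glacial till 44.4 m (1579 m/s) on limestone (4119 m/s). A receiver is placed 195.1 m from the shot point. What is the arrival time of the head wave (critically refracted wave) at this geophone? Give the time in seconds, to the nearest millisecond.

0.099 s

t = x/V₂ + 2h·√(V₂²−V₁²)/(V₁V₂).
√(V₂²−V₁²) = √(4119²−1579²) = 3804.3 m/s; delay term = 2·44.4·3804.3/(1579·4119) = 0.05194 s.
t = 195.1/4119 + 0.05194 = 0.09931 s.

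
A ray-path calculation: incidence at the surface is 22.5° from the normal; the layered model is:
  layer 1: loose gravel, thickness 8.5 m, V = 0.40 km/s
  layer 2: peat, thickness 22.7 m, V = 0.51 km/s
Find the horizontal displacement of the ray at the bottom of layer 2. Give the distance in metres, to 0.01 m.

Apply Snell's law at each interface; in layer i the horizontal offset is hᵢ·tan θᵢ.
Layer 1: θ = 22.50°; offset = 8.5·tan 22.50° = 3.5208 m.
Layer 2: sin θ = 0.51·sin 22.5°/0.40 = 0.4879, θ = 29.20°; offset = 22.7·tan 29.20° = 12.6887 m.
Total horizontal offset = 16.2095 m.

16.21 m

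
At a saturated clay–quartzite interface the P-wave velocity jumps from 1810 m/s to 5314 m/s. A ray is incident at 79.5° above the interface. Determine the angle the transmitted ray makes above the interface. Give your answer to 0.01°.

57.65°

Convert to the normal: θ₁ = 90° − 79.5° = 10.5°.
Snell's law: sin θ₂ = (V₂/V₁)·sin θ₁ = (5314/1810)·sin 10.5° = 0.5350.
θ₂ = arcsin 0.5350 = 32.35° from the normal.
From the interface: 90° − 32.35° = 57.65°.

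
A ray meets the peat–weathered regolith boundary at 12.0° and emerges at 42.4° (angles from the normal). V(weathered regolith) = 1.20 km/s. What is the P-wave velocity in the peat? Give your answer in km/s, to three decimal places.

0.370 km/s

sin 12.0° = 0.2079; sin 42.4° = 0.6743.
V₁ = V₂·(sin θ₁/sin θ₂) = 1.20·(0.2079/0.6743) = 0.370 km/s.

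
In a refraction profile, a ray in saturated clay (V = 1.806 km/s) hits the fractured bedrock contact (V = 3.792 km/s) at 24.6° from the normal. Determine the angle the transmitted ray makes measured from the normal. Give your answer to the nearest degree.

61°

Snell's law: sin θ₂ = (V₂/V₁)·sin θ₁ = (3.792/1.806)·sin 24.6° = 0.8741.
θ₂ = sin⁻¹(0.8741) = 60.93° (from vertical).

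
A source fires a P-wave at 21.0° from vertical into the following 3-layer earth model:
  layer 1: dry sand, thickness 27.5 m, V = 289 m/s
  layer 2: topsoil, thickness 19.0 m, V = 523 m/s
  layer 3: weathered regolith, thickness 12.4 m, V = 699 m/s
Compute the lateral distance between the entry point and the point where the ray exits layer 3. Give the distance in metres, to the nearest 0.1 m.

Apply Snell's law at each interface; in layer i the horizontal offset is hᵢ·tan θᵢ.
Layer 1: θ = 21.00°; offset = 27.5·tan 21.00° = 10.556 m.
Layer 2: sin θ = 523·sin 21.0°/289 = 0.6485, θ = 40.43°; offset = 19.0·tan 40.43° = 16.188 m.
Layer 3: sin θ = 699·sin 21.0°/289 = 0.8668, θ = 60.09°; offset = 12.4·tan 60.09° = 21.553 m.
Summing the layer offsets gives 48.297 m.

48.3 m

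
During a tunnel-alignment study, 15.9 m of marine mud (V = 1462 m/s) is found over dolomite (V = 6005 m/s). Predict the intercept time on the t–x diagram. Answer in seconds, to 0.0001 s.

θ_c = arcsin(V₁/V₂) = arcsin(1462/6005) = 14.09°; cos θ_c = 0.9699.
tᵢ = 2h·cos θ_c / V₁ = 2·15.9·0.9699 / 1462 = 0.02110 s.

0.0211 s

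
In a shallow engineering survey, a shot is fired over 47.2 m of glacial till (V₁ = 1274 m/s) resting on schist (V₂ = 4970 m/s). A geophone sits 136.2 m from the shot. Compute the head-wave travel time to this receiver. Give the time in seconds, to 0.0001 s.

θ_c = arcsin(V₁/V₂) = arcsin(1274/4970) = 14.85°, cos θ_c = 0.9666.
Intercept time tᵢ = 2h cos θ_c / V₁ = 2·47.2·0.9666/1274 = 0.07162 s.
t = x/V₂ + tᵢ = 136.2/4970 + 0.07162 = 0.09903 s.

0.0990 s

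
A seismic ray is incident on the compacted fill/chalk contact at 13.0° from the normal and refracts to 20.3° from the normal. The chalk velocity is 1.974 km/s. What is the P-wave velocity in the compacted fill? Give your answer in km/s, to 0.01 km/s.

1.28 km/s

sin 13.0° = 0.2250; sin 20.3° = 0.3469.
V₁ = V₂·(sin θ₁/sin θ₂) = 1.974·(0.2250/0.3469) = 1.28 km/s.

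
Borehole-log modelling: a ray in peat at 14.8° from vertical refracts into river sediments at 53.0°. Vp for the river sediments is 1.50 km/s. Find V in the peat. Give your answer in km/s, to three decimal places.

sin 14.8° = 0.2554; sin 53.0° = 0.7986.
V₁ = V₂·(sin θ₁/sin θ₂) = 1.50·(0.2554/0.7986) = 0.480 km/s.

0.480 km/s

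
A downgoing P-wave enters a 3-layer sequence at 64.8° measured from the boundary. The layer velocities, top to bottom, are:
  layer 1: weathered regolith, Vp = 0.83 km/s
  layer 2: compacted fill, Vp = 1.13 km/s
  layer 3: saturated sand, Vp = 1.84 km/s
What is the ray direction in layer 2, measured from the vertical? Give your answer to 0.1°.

From the normal: θ₁ = 90° − 64.8° = 25.2°.
Snell's law across each interface conserves sin θ / V, so sin θ_2 = V_2·sin θ₁/V₁.
sin θ_2 = 1.13 × sin 25.2° / 0.83 = 0.5797.
θ_2 = arcsin 0.5797 = 35.43°.

35.4°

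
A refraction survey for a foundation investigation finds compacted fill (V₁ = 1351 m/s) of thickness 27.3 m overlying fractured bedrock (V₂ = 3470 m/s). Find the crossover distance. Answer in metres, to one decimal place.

82.4 m

x_cross = 2h·√((V₂+V₁)/(V₂−V₁)).
(V₂+V₁)/(V₂−V₁) = (3470+1351)/(3470−1351) = 2.2751; √ = 1.5084.
x_cross = 2·27.3·1.5084 = 82.36 m.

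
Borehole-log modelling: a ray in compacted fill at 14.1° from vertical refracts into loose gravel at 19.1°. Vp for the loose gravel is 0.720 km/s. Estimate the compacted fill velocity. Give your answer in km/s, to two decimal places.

0.54 km/s

sin 14.1° = 0.2436; sin 19.1° = 0.3272.
V₁ = V₂·(sin θ₁/sin θ₂) = 0.720·(0.2436/0.3272) = 0.54 km/s.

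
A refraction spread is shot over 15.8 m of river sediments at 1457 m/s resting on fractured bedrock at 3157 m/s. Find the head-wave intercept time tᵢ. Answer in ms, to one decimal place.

θ_c = arcsin(V₁/V₂) = arcsin(1457/3157) = 27.48°; cos θ_c = 0.8871.
tᵢ = 2h·cos θ_c / V₁ = 2·15.8·0.8871 / 1457 = 0.01924 s.

19.2 ms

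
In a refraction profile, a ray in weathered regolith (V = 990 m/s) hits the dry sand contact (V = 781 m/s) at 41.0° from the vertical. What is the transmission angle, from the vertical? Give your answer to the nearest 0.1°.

31.2°

Snell's law: sin θ₂ = (V₂/V₁)·sin θ₁ = (781/990)·sin 41.0° = 0.5176.
θ₂ = arcsin 0.5176 = 31.17° from the normal.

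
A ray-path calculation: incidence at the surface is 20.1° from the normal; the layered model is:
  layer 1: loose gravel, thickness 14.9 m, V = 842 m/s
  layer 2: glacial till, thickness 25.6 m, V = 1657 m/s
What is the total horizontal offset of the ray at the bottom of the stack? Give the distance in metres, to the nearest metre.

29 m

p = sin θ₁/V₁ = sin 20.1°/842 = 4.0815e-04 s/m is conserved through the stack.
Layer 1: θ = 20.10°; offset = 14.9·tan 20.10° = 5.453 m.
Layer 2: sin θ = p·1657 = 0.6763 → θ = 42.56°; offset = 25.6·tan 42.56° = 23.503 m.
Total horizontal offset = 28.956 m.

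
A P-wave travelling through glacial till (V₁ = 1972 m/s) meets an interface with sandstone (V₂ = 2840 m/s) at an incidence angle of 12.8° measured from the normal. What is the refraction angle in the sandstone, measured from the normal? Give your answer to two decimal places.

Snell's law: sin θ₂ = (V₂/V₁)·sin θ₁ = (2840/1972)·sin 12.8° = 0.3191.
θ₂ = sin⁻¹(0.3191) = 18.61° (from vertical).

18.61°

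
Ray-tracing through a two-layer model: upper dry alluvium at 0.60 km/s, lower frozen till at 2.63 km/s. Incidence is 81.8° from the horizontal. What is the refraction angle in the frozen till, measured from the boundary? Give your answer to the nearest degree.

51°

Angle from the normal: 90° − 81.8° = 8.2°.
Snell's law: sin θ₂ = (V₂/V₁)·sin θ₁ = (2.63/0.60)·sin 8.2° = 0.6252.
θ₂ = sin⁻¹(0.6252) = 38.70° (from vertical).
From the interface: 90° − 38.70° = 51.30°.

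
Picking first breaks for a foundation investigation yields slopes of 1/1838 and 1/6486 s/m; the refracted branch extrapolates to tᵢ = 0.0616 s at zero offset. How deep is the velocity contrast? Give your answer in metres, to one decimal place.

59.0 m

h = tᵢ·V₁·V₂ / (2·√(V₂²−V₁²)).
√(V₂²−V₁²) = √(6486² − 1838²) = 6220.1 m/s.
h = 0.0616 s × 1838 × 6486 / (2 × 6220.1) = 59.03 m.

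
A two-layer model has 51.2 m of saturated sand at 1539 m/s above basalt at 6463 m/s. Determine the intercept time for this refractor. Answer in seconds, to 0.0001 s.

0.0646 s

tᵢ = 2h·√(V₂²−V₁²)/(V₁V₂).
√(V₂²−V₁²) = √(6463²−1539²) = 6277.1 m/s.
tᵢ = 2·51.2·6277.1/(1539·6463) = 0.06462 s.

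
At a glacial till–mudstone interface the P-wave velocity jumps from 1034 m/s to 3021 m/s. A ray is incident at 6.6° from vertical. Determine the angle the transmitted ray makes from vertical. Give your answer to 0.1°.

sin θ₁/V₁ = sin θ₂/V₂ ⇒ sin θ₂ = 3021·sin 6.6°/1034 = 3021·0.1149/1034 = 0.3358.
θ₂ = sin⁻¹(0.3358) = 19.62° (from vertical).

19.6°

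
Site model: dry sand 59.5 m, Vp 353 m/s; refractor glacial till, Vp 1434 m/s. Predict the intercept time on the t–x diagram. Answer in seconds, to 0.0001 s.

tᵢ = 2h·√(V₂²−V₁²)/(V₁V₂).
√(V₂²−V₁²) = √(1434²−353²) = 1389.9 m/s.
tᵢ = 2·59.5·1389.9/(353·1434) = 0.32674 s.

0.3267 s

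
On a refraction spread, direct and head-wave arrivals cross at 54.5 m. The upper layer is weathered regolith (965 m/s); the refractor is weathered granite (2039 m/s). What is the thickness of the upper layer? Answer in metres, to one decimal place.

x_cross = 2h·√((V₂+V₁)/(V₂−V₁)) → h = x_cross / (2·√((V₂+V₁)/(V₂−V₁))).
√((V₂+V₁)/(V₂−V₁)) = √((2039+965)/(2039−965)) = 1.6724.
h = 54.5 / (2·1.6724) = 16.29 m.

16.3 m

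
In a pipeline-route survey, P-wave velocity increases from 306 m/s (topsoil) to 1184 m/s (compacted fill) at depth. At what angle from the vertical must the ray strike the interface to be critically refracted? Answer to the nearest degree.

Critical incidence: sin θ_c = V₁/V₂ = 306/1184 = 0.2584.
θ_c = arcsin 0.2584 = 14.98°.

15°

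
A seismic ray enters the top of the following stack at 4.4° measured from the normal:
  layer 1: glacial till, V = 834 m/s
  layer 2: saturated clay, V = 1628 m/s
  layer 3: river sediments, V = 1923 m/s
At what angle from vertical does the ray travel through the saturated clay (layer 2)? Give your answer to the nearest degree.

9°

Ray parameter p = sin 4.4° / 834 = 9.1989e-05 s/m.
sin θ_2 = p·V_2 = 9.1989e-05 × 1628 = 0.1498.
θ_2 = 8.61° from the vertical.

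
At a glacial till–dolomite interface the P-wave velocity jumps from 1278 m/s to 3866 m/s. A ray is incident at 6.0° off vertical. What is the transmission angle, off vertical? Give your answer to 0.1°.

sin θ₁/V₁ = sin θ₂/V₂ ⇒ sin θ₂ = 3866·sin 6.0°/1278 = 3866·0.1045/1278 = 0.3162.
θ₂ = arcsin 0.3162 = 18.43° from the normal.

18.4°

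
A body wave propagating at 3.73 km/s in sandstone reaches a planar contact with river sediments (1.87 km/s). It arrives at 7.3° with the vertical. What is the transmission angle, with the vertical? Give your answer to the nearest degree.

4°

Snell's law: sin θ₂ = (V₂/V₁)·sin θ₁ = (1.87/3.73)·sin 7.3° = 0.0637.
θ₂ = arcsin 0.0637 = 3.65° from the normal.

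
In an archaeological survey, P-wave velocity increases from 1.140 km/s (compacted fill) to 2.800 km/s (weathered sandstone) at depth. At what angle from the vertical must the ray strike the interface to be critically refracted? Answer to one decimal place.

24.0°

Critical incidence: sin θ_c = V₁/V₂ = 1.140/2.800 = 0.4071.
θ_c = arcsin 0.4071 = 24.03°.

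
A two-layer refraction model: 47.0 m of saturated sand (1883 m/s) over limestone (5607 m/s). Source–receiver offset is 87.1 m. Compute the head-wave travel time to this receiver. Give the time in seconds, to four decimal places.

θ_c = arcsin(V₁/V₂) = arcsin(1883/5607) = 19.62°, cos θ_c = 0.9419.
Intercept time tᵢ = 2h cos θ_c / V₁ = 2·47.0·0.9419/1883 = 0.04702 s.
t = x/V₂ + tᵢ = 87.1/5607 + 0.04702 = 0.06256 s.

0.0626 s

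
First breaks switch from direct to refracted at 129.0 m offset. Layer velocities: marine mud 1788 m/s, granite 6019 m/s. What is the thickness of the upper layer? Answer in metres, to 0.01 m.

47.48 m

h = (x_cross/2)·√((V₂−V₁)/(V₂+V₁)).
(V₂−V₁)/(V₂+V₁) = (6019−1788)/(6019+1788) = 0.5419; √ = 0.7362.
h = (129.0/2)·0.7362 = 47.48 m.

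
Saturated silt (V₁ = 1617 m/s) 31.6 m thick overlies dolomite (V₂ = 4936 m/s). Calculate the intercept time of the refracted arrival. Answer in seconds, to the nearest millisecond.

0.037 s

θ_c = arcsin(V₁/V₂) = arcsin(1617/4936) = 19.12°; cos θ_c = 0.9448.
tᵢ = 2h·cos θ_c / V₁ = 2·31.6·0.9448 / 1617 = 0.03693 s.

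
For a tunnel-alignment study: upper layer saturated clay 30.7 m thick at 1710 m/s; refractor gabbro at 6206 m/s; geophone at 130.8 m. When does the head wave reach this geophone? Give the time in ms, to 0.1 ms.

θ_c = arcsin(V₁/V₂) = arcsin(1710/6206) = 15.99°, cos θ_c = 0.9613.
Intercept time tᵢ = 2h cos θ_c / V₁ = 2·30.7·0.9613/1710 = 0.03452 s.
t = x/V₂ + tᵢ = 130.8/6206 + 0.03452 = 0.05559 s.

55.6 ms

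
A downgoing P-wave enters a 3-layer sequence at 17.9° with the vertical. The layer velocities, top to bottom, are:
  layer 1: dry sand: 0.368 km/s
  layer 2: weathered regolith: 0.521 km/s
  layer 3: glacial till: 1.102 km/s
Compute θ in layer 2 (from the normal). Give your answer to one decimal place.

25.8°

Snell's law across each interface conserves sin θ / V, so sin θ_2 = V_2·sin θ₁/V₁.
sin θ_2 = 0.521 × sin 17.9° / 0.368 = 0.4351.
θ_2 = 25.79° from the vertical.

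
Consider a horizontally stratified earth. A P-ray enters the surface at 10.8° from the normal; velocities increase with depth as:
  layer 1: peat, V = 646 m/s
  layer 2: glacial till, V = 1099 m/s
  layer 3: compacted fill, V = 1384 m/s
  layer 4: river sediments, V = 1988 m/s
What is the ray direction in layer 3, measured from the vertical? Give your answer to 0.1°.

Snell's law across each interface conserves sin θ / V, so sin θ_3 = V_3·sin θ₁/V₁.
sin θ_3 = 1384 × sin 10.8° / 646 = 0.4014.
θ_3 = arcsin 0.4014 = 23.67°.

23.7°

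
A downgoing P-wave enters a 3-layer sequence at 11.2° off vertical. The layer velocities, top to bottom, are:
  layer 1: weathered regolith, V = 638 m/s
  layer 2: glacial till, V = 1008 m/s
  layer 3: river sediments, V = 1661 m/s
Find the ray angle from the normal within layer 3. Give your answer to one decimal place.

30.4°

Snell's law across each interface conserves sin θ / V, so sin θ_3 = V_3·sin θ₁/V₁.
sin θ_3 = 1661 × sin 11.2° / 638 = 0.5057.
θ_3 = arcsin 0.5057 = 30.38°.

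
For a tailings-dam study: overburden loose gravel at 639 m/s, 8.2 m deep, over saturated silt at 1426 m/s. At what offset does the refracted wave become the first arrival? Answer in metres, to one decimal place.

θ_c = arcsin(639/1426) = 26.62°, so cos θ_c = 0.8940 and tᵢ = 2h cos θ_c/V₁ = 0.0229 s.
At crossover x/V₁ = x/V₂ + tᵢ ⇒ x = tᵢ/(1/V₁ − 1/V₂) = 0.02294/(1.5649e-03 − 7.0126e-04) = 26.57 m.

26.6 m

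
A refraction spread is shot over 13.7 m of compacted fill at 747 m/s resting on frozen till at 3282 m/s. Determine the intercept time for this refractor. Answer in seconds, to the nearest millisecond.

0.036 s

tᵢ = 2h·√(V₂²−V₁²)/(V₁V₂).
√(V₂²−V₁²) = √(3282²−747²) = 3195.9 m/s.
tᵢ = 2·13.7·3195.9/(747·3282) = 0.03572 s.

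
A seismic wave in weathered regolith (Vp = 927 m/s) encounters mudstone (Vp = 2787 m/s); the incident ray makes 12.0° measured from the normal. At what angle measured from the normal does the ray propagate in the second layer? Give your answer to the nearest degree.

39°

sin θ₁/V₁ = sin θ₂/V₂ ⇒ sin θ₂ = 2787·sin 12.0°/927 = 2787·0.2079/927 = 0.6251.
θ₂ = arcsin 0.6251 = 38.69° from the normal.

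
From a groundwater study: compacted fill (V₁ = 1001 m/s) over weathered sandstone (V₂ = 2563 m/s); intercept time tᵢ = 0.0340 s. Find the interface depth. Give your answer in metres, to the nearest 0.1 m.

h = tᵢ·V₁·V₂ / (2·√(V₂²−V₁²)).
√(V₂²−V₁²) = √(2563² − 1001²) = 2359.4 m/s.
h = 0.034 s × 1001 × 2563 / (2 × 2359.4) = 18.49 m.

18.5 m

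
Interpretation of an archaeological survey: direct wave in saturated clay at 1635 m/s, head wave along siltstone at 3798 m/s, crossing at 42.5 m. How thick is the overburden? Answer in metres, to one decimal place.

h = (x_cross/2)·√((V₂−V₁)/(V₂+V₁)).
(V₂−V₁)/(V₂+V₁) = (3798−1635)/(3798+1635) = 0.3981; √ = 0.6310.
h = (42.5/2)·0.6310 = 13.41 m.

13.4 m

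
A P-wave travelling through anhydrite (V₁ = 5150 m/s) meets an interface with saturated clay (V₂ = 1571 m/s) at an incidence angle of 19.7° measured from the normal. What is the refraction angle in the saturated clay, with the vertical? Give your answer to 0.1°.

sin θ₁/V₁ = sin θ₂/V₂ ⇒ sin θ₂ = 1571·sin 19.7°/5150 = 1571·0.3371/5150 = 0.1028.
θ₂ = sin⁻¹(0.1028) = 5.90° (from vertical).

5.9°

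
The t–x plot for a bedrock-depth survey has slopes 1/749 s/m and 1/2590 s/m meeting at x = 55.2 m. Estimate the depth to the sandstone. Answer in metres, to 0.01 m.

20.49 m

x_cross = 2h·√((V₂+V₁)/(V₂−V₁)) → h = x_cross / (2·√((V₂+V₁)/(V₂−V₁))).
√((V₂+V₁)/(V₂−V₁)) = √((2590+749)/(2590−749)) = 1.3467.
h = 55.2 / (2·1.3467) = 20.49 m.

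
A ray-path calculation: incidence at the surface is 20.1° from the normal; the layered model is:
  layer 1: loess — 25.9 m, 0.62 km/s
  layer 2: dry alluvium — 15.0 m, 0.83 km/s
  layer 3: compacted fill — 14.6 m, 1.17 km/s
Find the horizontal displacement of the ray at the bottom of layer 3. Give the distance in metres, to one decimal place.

29.7 m

p = sin θ₁/V₁ = sin 20.1°/0.62 = 5.5429e-01 s/km is conserved through the stack.
Layer 1: θ = 20.10°; offset = 25.9·tan 20.10° = 9.478 m.
Layer 2: sin θ = p·0.83 = 0.4601 → θ = 27.39°; offset = 15.0·tan 27.39° = 7.772 m.
Layer 3: sin θ = p·1.17 = 0.6485 → θ = 40.43°; offset = 14.6·tan 40.43° = 12.439 m.
Total horizontal offset = 29.689 m.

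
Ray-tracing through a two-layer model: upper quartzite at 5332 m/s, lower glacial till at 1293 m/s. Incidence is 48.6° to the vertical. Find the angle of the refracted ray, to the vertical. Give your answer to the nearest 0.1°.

10.5°

sin θ₁/V₁ = sin θ₂/V₂ ⇒ sin θ₂ = 1293·sin 48.6°/5332 = 1293·0.7501/5332 = 0.1819.
θ₂ = sin⁻¹(0.1819) = 10.48° (from vertical).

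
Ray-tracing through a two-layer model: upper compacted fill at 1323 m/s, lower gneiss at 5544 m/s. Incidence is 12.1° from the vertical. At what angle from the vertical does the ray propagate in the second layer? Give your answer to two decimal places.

Snell's law: sin θ₂ = (V₂/V₁)·sin θ₁ = (5544/1323)·sin 12.1° = 0.8784.
θ₂ = sin⁻¹(0.8784) = 61.45° (from vertical).

61.45°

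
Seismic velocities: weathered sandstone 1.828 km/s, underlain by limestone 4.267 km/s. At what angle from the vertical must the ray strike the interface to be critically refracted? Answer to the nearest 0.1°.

At critical incidence the refracted ray runs along the interface (θ₂ = 90°), so sin θ_c = V₁/V₂.
θ_c = arcsin(1.828/4.267) = arcsin 0.4284 = 25.37°.

25.4°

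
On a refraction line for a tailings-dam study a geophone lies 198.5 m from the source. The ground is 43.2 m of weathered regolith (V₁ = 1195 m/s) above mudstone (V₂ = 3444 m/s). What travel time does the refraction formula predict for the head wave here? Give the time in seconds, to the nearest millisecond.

0.125 s

t = x/V₂ + 2h·√(V₂²−V₁²)/(V₁V₂).
√(V₂²−V₁²) = √(3444²−1195²) = 3230.0 m/s; delay term = 2·43.2·3230.0/(1195·3444) = 0.06781 s.
t = 198.5/3444 + 0.06781 = 0.12545 s.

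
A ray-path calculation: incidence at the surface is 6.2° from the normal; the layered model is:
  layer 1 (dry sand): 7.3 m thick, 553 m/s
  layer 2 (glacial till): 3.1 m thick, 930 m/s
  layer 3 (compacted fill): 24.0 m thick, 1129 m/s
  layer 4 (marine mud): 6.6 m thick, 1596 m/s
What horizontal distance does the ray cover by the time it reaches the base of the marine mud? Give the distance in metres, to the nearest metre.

Apply Snell's law at each interface; in layer i the horizontal offset is hᵢ·tan θᵢ.
Layer 1: θ = 6.20°; offset = 7.3·tan 6.20° = 0.793 m.
Layer 2: sin θ = 930·sin 6.2°/553 = 0.1816, θ = 10.46°; offset = 3.1·tan 10.46° = 0.573 m.
Layer 3: sin θ = 1129·sin 6.2°/553 = 0.2205, θ = 12.74°; offset = 24.0·tan 12.74° = 5.425 m.
Layer 4: sin θ = 1596·sin 6.2°/553 = 0.3117, θ = 18.16°; offset = 6.6·tan 18.16° = 2.165 m.
Summing the layer offsets gives 8.956 m.

9 m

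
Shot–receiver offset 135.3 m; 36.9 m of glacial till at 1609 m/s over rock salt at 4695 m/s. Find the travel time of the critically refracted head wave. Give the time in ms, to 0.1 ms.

t = x/V₂ + 2h·√(V₂²−V₁²)/(V₁V₂).
√(V₂²−V₁²) = √(4695²−1609²) = 4410.7 m/s; delay term = 2·36.9·4410.7/(1609·4695) = 0.04309 s.
t = 135.3/4695 + 0.04309 = 0.07191 s.

71.9 ms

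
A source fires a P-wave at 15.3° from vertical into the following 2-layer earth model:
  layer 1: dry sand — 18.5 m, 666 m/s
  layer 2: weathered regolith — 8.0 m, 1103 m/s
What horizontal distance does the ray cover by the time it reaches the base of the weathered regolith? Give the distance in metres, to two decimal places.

Apply Snell's law at each interface; in layer i the horizontal offset is hᵢ·tan θᵢ.
Layer 1: θ = 15.30°; offset = 18.5·tan 15.30° = 5.0610 m.
Layer 2: sin θ = 1103·sin 15.3°/666 = 0.4370, θ = 25.91°; offset = 8.0·tan 25.91° = 3.8869 m.
Summing the layer offsets gives 8.9480 m.

8.95 m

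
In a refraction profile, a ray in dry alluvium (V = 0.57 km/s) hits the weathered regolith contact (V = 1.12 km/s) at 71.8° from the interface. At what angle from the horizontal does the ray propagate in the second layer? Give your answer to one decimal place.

52.1°

Convert to the normal: θ₁ = 90° − 71.8° = 18.2°.
Snell's law: sin θ₂ = (V₂/V₁)·sin θ₁ = (1.12/0.57)·sin 18.2° = 0.6137.
θ₂ = sin⁻¹(0.6137) = 37.86° (from vertical).
From the interface: 90° − 37.86° = 52.14°.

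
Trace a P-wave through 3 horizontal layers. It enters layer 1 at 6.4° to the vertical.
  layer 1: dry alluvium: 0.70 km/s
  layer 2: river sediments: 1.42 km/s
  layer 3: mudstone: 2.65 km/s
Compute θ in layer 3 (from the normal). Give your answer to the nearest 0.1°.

25.0°

Ray parameter p = sin 6.4° / 0.70 = 1.5924e-01 s/km.
sin θ_3 = p·V_3 = 1.5924e-01 × 2.65 = 0.4220.
θ_3 = 24.96° from the vertical.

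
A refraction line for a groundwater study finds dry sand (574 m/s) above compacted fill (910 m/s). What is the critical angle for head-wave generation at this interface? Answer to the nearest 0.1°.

At critical incidence the refracted ray runs along the interface (θ₂ = 90°), so sin θ_c = V₁/V₂.
θ_c = arcsin(574/910) = arcsin 0.6308 = 39.11°.

39.1°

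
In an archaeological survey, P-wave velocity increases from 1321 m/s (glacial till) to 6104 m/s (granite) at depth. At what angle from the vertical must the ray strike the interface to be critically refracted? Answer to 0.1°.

12.5°

At critical incidence the refracted ray runs along the interface (θ₂ = 90°), so sin θ_c = V₁/V₂.
θ_c = arcsin(1321/6104) = arcsin 0.2164 = 12.50°.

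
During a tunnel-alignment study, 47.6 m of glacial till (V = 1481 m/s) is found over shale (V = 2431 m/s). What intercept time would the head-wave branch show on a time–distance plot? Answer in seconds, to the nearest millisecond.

tᵢ = 2h·√(V₂²−V₁²)/(V₁V₂).
√(V₂²−V₁²) = √(2431²−1481²) = 1927.8 m/s.
tᵢ = 2·47.6·1927.8/(1481·2431) = 0.05098 s.

0.051 s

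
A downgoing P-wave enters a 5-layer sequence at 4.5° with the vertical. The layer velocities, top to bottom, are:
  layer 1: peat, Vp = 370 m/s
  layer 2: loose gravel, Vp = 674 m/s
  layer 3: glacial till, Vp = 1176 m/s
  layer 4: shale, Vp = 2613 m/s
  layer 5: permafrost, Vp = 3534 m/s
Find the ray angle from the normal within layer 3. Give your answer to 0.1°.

14.4°

Ray parameter p = sin 4.5° / 370 = 2.1205e-04 s/m.
sin θ_3 = p·V_3 = 2.1205e-04 × 1176 = 0.2494.
θ_3 = 14.44° from the vertical.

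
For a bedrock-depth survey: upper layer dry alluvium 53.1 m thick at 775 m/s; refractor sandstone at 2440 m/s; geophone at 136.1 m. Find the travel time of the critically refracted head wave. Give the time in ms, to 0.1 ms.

θ_c = arcsin(V₁/V₂) = arcsin(775/2440) = 18.52°, cos θ_c = 0.9482.
Intercept time tᵢ = 2h cos θ_c / V₁ = 2·53.1·0.9482/775 = 0.12994 s.
t = x/V₂ + tᵢ = 136.1/2440 + 0.12994 = 0.18572 s.

185.7 ms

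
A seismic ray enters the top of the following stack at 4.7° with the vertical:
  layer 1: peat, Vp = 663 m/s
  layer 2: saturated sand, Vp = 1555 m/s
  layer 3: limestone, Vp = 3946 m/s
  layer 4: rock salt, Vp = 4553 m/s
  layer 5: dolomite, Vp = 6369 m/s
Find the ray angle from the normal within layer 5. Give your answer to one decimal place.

51.9°

Snell's law across each interface conserves sin θ / V, so sin θ_5 = V_5·sin θ₁/V₁.
sin θ_5 = 6369 × sin 4.7° / 663 = 0.7871.
θ_5 = arcsin 0.7871 = 51.92°.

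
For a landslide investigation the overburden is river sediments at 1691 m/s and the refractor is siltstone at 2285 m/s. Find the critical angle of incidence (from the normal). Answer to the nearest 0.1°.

47.7°

At critical incidence the refracted ray runs along the interface (θ₂ = 90°), so sin θ_c = V₁/V₂.
θ_c = arcsin(1691/2285) = arcsin 0.7400 = 47.74°.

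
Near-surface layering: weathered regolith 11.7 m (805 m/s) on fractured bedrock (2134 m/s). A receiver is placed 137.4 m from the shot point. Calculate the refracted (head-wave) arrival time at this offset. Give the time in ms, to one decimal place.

91.3 ms

θ_c = arcsin(V₁/V₂) = arcsin(805/2134) = 22.16°, cos θ_c = 0.9261.
Intercept time tᵢ = 2h cos θ_c / V₁ = 2·11.7·0.9261/805 = 0.02692 s.
t = x/V₂ + tᵢ = 137.4/2134 + 0.02692 = 0.09131 s.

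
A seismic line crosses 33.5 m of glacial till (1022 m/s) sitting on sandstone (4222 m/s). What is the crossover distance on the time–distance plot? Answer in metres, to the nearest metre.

86 m

θ_c = arcsin(1022/4222) = 14.01°, so cos θ_c = 0.9703 and tᵢ = 2h cos θ_c/V₁ = 0.0636 s.
At crossover x/V₁ = x/V₂ + tᵢ ⇒ x = tᵢ/(1/V₁ − 1/V₂) = 0.06361/(9.7847e-04 − 2.3685e-04) = 85.77 m.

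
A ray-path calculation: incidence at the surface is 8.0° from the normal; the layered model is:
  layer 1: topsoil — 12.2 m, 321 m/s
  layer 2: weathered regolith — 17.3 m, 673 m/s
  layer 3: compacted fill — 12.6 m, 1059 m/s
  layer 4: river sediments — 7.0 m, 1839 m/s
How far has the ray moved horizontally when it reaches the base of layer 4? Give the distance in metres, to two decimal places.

p = sin θ₁/V₁ = sin 8.0°/321 = 4.3356e-04 s/m is conserved through the stack.
Layer 1: θ = 8.00°; offset = 12.2·tan 8.00° = 1.7146 m.
Layer 2: sin θ = p·673 = 0.2918 → θ = 16.96°; offset = 17.3·tan 16.96° = 5.2776 m.
Layer 3: sin θ = p·1059 = 0.4591 → θ = 27.33°; offset = 12.6·tan 27.33° = 6.5122 m.
Layer 4: sin θ = p·1839 = 0.7973 → θ = 52.87°; offset = 7.0·tan 52.87° = 9.2472 m.
Total horizontal offset = 22.7516 m.

22.75 m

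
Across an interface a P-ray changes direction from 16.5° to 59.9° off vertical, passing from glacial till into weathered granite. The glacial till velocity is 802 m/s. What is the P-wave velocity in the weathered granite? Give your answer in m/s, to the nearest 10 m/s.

2440 m/s

Snell's law: sin 16.5°/V₁ = sin 59.9°/V₂.
V₂ = V₁·sin 59.9°/sin 16.5° = 802 × 3.0461 = 2443.01 m/s.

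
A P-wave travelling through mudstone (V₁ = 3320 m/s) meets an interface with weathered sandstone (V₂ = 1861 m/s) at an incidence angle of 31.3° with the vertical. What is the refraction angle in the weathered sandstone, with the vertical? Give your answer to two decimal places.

16.93°

Snell's law: sin θ₂ = (V₂/V₁)·sin θ₁ = (1861/3320)·sin 31.3° = 0.2912.
θ₂ = arcsin 0.2912 = 16.93° from the normal.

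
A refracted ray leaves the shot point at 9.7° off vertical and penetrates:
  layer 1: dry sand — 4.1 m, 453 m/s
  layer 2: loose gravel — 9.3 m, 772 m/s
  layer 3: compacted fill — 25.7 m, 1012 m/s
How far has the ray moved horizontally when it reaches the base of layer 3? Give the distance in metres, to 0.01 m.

Apply Snell's law at each interface; in layer i the horizontal offset is hᵢ·tan θᵢ.
Layer 1: θ = 9.70°; offset = 4.1·tan 9.70° = 0.7008 m.
Layer 2: sin θ = 772·sin 9.7°/453 = 0.2871, θ = 16.69°; offset = 9.3·tan 16.69° = 2.7878 m.
Layer 3: sin θ = 1012·sin 9.7°/453 = 0.3764, θ = 22.11°; offset = 25.7·tan 22.11° = 10.4415 m.
Σ offsets = 13.9301 m.

13.93 m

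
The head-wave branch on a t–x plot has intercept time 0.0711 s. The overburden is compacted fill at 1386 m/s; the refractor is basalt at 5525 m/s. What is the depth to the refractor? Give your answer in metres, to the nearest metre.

51 m

h = tᵢ·V₁·V₂ / (2·√(V₂²−V₁²)).
√(V₂²−V₁²) = √(5525² − 1386²) = 5348.3 m/s.
h = 0.0711 s × 1386 × 5525 / (2 × 5348.3) = 50.90 m.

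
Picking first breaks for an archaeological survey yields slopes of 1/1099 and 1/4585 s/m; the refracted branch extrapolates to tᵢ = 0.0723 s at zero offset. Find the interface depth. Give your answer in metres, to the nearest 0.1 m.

h = tᵢ·V₁·V₂ / (2·√(V₂²−V₁²)).
√(V₂²−V₁²) = √(4585² − 1099²) = 4451.3 m/s.
h = 0.0723 s × 1099 × 4585 / (2 × 4451.3) = 40.92 m.

40.9 m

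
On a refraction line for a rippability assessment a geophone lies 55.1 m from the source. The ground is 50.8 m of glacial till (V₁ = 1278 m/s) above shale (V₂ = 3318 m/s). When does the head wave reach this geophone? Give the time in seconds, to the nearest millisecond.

t = x/V₂ + 2h·√(V₂²−V₁²)/(V₁V₂).
√(V₂²−V₁²) = √(3318²−1278²) = 3062.0 m/s; delay term = 2·50.8·3062.0/(1278·3318) = 0.07337 s.
t = 55.1/3318 + 0.07337 = 0.08997 s.

0.090 s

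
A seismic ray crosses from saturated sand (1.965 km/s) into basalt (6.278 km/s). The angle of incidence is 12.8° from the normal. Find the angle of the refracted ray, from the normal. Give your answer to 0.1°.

Snell's law: sin θ₂ = (V₂/V₁)·sin θ₁ = (6.278/1.965)·sin 12.8° = 0.7078.
θ₂ = sin⁻¹(0.7078) = 45.06° (from vertical).

45.1°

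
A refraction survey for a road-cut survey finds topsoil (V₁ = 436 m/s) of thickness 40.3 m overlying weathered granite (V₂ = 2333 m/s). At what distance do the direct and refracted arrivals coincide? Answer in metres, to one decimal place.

97.4 m

θ_c = arcsin(436/2333) = 10.77°, so cos θ_c = 0.9824 and tᵢ = 2h cos θ_c/V₁ = 0.1816 s.
At crossover x/V₁ = x/V₂ + tᵢ ⇒ x = tᵢ/(1/V₁ − 1/V₂) = 0.18161/(2.2936e-03 − 4.2863e-04) = 97.38 m.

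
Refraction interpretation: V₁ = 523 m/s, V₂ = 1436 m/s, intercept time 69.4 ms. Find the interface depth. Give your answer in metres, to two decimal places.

19.49 m

h = tᵢ·V₁·V₂ / (2·√(V₂²−V₁²)).
√(V₂²−V₁²) = √(1436² − 523²) = 1337.4 m/s.
h = 0.0694 s × 523 × 1436 / (2 × 1337.4) = 19.49 m.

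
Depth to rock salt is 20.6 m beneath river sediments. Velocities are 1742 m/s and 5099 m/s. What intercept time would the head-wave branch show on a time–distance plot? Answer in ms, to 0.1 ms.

22.2 ms

tᵢ = 2h·√(V₂²−V₁²)/(V₁V₂).
√(V₂²−V₁²) = √(5099²−1742²) = 4792.2 m/s.
tᵢ = 2·20.6·4792.2/(1742·5099) = 0.02223 s.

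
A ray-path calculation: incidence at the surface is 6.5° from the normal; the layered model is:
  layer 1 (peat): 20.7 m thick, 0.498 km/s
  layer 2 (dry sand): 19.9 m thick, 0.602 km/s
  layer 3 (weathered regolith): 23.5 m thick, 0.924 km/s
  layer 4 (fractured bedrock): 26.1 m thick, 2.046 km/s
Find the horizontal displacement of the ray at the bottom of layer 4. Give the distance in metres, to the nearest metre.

24 m

Ray parameter p = sin 6.5° / 0.498 km/s = 2.2732e-01 s/km.
Layer 1: θ = 6.50°; offset = 20.7·tan 6.50° = 2.358 m.
Layer 2: sin θ = p·0.602 = 0.1368 → θ = 7.87°; offset = 19.9·tan 7.87° = 2.749 m.
Layer 3: sin θ = p·0.924 = 0.2100 → θ = 12.12°; offset = 23.5·tan 12.12° = 5.049 m.
Layer 4: sin θ = p·2.046 = 0.4651 → θ = 27.72°; offset = 26.1·tan 27.72° = 13.712 m.
Σ offsets = 23.868 m.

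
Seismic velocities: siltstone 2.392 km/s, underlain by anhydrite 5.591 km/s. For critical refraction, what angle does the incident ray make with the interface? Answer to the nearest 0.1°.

64.7°

Critical incidence: sin θ_c = V₁/V₂ = 2.392/5.591 = 0.4278.
θ_c = arcsin 0.4278 = 25.33°.
Measured from the interface: 90° − 25.33° = 64.67°.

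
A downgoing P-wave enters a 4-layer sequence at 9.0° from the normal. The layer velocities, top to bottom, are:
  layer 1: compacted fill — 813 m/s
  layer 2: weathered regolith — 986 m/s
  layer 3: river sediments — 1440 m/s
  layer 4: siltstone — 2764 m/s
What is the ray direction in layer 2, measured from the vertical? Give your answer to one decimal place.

10.9°

Snell's law across each interface conserves sin θ / V, so sin θ_2 = V_2·sin θ₁/V₁.
sin θ_2 = 986 × sin 9.0° / 813 = 0.1897.
θ_2 = arcsin 0.1897 = 10.94°.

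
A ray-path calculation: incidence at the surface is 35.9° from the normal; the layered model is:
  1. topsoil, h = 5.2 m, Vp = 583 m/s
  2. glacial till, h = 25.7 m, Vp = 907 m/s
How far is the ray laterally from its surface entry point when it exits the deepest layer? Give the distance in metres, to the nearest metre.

Ray parameter p = sin 35.9° / 583 m/s = 1.0058e-03 s/m.
Layer 1: θ = 35.90°; offset = 5.2·tan 35.90° = 3.764 m.
Layer 2: sin θ = p·907 = 0.9122 → θ = 65.82°; offset = 25.7·tan 65.82° = 57.232 m.
Summing the layer offsets gives 60.996 m.

61 m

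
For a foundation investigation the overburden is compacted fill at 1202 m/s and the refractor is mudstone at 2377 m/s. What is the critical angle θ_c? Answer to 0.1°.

Critical incidence: sin θ_c = V₁/V₂ = 1202/2377 = 0.5057.
θ_c = arcsin 0.5057 = 30.38°.

30.4°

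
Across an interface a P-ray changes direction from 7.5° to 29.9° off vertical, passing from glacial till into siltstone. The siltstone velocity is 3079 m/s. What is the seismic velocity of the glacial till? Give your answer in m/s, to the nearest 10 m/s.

810 m/s

sin 7.5° = 0.1305; sin 29.9° = 0.4985.
V₁ = V₂·(sin θ₁/sin θ₂) = 3079·(0.1305/0.4985) = 806.22 m/s.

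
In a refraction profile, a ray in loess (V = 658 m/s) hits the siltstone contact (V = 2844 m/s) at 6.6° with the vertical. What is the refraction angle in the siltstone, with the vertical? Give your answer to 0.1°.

29.8°

sin θ₁/V₁ = sin θ₂/V₂ ⇒ sin θ₂ = 2844·sin 6.6°/658 = 2844·0.1149/658 = 0.4968.
θ₂ = sin⁻¹(0.4968) = 29.79° (from vertical).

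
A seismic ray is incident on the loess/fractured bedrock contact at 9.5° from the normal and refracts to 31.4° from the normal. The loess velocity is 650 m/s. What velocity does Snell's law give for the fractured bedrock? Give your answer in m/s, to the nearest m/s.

Snell's law: sin 9.5°/V₁ = sin 31.4°/V₂.
V₂ = V₁·sin 31.4°/sin 9.5° = 650 × 3.1567 = 2051.87 m/s.

2052 m/s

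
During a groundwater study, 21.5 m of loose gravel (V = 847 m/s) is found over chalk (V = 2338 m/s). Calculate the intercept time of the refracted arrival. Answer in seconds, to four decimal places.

0.0473 s

tᵢ = 2h·√(V₂²−V₁²)/(V₁V₂).
√(V₂²−V₁²) = √(2338²−847²) = 2179.2 m/s.
tᵢ = 2·21.5·2179.2/(847·2338) = 0.04732 s.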